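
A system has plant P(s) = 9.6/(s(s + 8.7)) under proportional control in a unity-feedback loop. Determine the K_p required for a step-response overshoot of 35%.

K_p = 19.6

From %OS = 100·exp(−πζ/√(1−ζ²)) = 35%, ζ = −ln(0.35)/√(π²+ln²(0.35)) = 0.3169.
Characteristic equation s² + 8.7s + 9.6K_p = 0 gives ζ = 8.7/(2√(9.6K_p)).
Setting ζ = 0.3169: √(9.6K_p) = 8.7/(2·0.3169) = 13.72, so K_p = 188.4/9.6 = 19.6.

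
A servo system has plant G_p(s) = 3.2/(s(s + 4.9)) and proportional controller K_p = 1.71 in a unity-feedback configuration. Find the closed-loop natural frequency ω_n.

With unity feedback the closed-loop characteristic equation is s² + 4.9s + 1.71·3.2 = s² + 4.9s + 5.472 = 0.
Matching s² + 2ζω_n s + ω_n²: ω_n = √5.472 = 2.339 rad/s and 2ζω_n = 4.9, so ζ = 4.9/(2·2.339) = 1.05.

ω_n = 2.34 rad/s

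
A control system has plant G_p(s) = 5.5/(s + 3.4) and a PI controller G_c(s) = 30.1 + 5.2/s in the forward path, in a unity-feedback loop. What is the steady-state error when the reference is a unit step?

0

The open loop G_c(s)G_p(s) has a pole at the origin (type 1), so the static position error constant is infinite and e_ss = 1/(1+∞) = 0.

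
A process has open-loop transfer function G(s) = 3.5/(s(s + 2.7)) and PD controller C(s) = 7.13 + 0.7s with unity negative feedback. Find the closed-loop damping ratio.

ζ = 0.515

Forward path: (7.13 + 0.7s)·3.5/(s(s+2.7)). The closed-loop characteristic equation is s² + (2.7 + 3.5·0.7)s + 3.5·7.13 = 0.
That is s² + 5.15s + 24.95 = 0, so ω_n = 4.995 rad/s and ζ = 5.15/(2·4.995) = 0.5155.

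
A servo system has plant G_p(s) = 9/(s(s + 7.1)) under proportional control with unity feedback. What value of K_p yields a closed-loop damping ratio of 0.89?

Closed-loop characteristic equation: s² + 7.1s + K_p·9 = 0.
So ω_n = √(9K_p) and 2ζω_n = 7.1, giving ζ = 7.1/(2√(9K_p)).
Setting ζ = 0.89: √(9K_p) = 7.1/(2·0.89) = 3.989, so K_p = 15.91/9 = 1.77.

K_p = 1.77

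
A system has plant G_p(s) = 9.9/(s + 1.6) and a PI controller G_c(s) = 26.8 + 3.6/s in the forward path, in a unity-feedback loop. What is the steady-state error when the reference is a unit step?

0

The open loop G_c(s)G_p(s) has a pole at the origin (type 1), so the static position error constant is infinite and e_ss = 1/(1+∞) = 0.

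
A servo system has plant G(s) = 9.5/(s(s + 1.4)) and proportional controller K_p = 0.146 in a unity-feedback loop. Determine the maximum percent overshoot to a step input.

9.81%

Closed-loop characteristic equation: s² + 1.4s + 1.387 = 0, so ω_n = 1.178 rad/s and ζ = 1.4/(2·1.178) = 0.5944.
%OS = 100·exp(−πζ/√(1−ζ²)) = 100·exp(−π·0.5944/√0.6467) = 9.81%.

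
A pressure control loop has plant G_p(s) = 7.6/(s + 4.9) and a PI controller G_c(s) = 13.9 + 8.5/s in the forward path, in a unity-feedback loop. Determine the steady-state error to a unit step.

The open loop G_c(s)G_p(s) has a pole at the origin (type 1), so the static position error constant is infinite and e_ss = 1/(1+∞) = 0.

0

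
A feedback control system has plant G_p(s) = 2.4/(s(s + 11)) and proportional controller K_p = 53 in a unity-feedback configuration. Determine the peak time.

T_p = 0.319 s

Closed-loop characteristic equation: s² + 11s + 127.2 = 0, so ω_n = 11.28 rad/s and ζ = 11/(2·11.28) = 0.4877.
Damped frequency ω_d = ω_n√(1−ζ²) = 9.846 rad/s, so peak time T_p = π/ω_d = 0.319 s.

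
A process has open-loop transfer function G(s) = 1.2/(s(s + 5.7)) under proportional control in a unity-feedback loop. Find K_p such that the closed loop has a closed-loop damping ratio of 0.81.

K_p = 10.3

Closed-loop characteristic equation: s² + 5.7s + K_p·1.2 = 0.
So ω_n = √(1.2K_p) and 2ζω_n = 5.7, giving ζ = 5.7/(2√(1.2K_p)).
Setting ζ = 0.81: √(1.2K_p) = 5.7/(2·0.81) = 3.519, so K_p = 12.38/1.2 = 10.3.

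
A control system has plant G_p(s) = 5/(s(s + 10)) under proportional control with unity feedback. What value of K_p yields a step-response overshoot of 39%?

K_p = 60.7

From %OS = 100·exp(−πζ/√(1−ζ²)) = 39%, ζ = −ln(0.39)/√(π²+ln²(0.39)) = 0.2871.
Characteristic equation s² + 10s + 5K_p = 0 gives ζ = 10/(2√(5K_p)).
Setting ζ = 0.2871: √(5K_p) = 10/(2·0.2871) = 17.42, so K_p = 303.3/5 = 60.7.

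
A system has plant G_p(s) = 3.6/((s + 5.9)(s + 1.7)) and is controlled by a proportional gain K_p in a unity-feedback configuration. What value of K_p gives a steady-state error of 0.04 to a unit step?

K_p = 66.9

The loop is type 0, so e_ss(step) = 1/(1 + K_pos) with K_pos = K_p·G_p(0).
G_p(0) = 0.3589. Require 1/(1 + K_p·0.3589) = 0.04, so 1 + 0.3589·K_p = 25.
K_p = (25 − 1)/0.3589 = 66.9.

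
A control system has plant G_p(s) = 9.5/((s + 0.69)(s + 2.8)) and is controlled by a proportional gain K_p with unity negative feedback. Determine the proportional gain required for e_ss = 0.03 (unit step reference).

The loop is type 0, so e_ss(step) = 1/(1 + K_pos) with K_pos = K_p·G_p(0).
G_p(0) = 4.917. Require 1/(1 + K_p·4.917) = 0.03, so 1 + 4.917·K_p = 33.33.
K_p = (33.33 − 1)/4.917 = 6.58.

K_p = 6.58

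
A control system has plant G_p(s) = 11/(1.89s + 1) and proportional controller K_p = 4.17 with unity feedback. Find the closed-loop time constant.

Closed loop: T(s) = K_p·G_p/(1+K_p·G_p) = 45.87/(1.89s + 1 + 45.87), with pole at s = −(1 + 45.87)/1.89 = −24.8.
Closed-loop time constant τ = 1/24.8 = 0.0403 s.

τ = 0.0403 s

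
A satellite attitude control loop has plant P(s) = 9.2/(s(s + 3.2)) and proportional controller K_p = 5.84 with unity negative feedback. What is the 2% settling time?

The closed-loop denominator s² + 3.2s + 53.73 gives ω_n = √53.73 = 7.33 and ζ = 3.2/(2ω_n) = 0.2183.
2% settling time T_s ≈ 4/(ζω_n) = 4/1.6 = 2.5 s.

T_s ≈ 2.5 s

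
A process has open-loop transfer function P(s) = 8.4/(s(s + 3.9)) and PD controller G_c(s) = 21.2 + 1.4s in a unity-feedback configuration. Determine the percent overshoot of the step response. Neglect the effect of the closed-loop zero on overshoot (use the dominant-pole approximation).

10.3%

Forward path: (21.2 + 1.4s)·8.4/(s(s+3.9)). The closed-loop characteristic equation is s² + (3.9 + 8.4·1.4)s + 8.4·21.2 = 0.
That is s² + 15.66s + 178.1 = 0, so ω_n = 13.34 rad/s and ζ = 15.66/(2·13.34) = 0.5868.
%OS = 100·exp(−πζ/√(1−ζ²)) = 10.3%.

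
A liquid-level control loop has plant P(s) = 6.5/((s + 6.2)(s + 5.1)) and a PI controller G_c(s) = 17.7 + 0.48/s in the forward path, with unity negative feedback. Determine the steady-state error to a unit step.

The open loop G_c(s)P(s) has a pole at the origin (type 1), so the static position error constant is infinite and e_ss = 1/(1+∞) = 0.

0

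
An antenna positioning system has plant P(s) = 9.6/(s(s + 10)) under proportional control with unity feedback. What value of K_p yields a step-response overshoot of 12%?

K_p = 8.32

From %OS = 100·exp(−πζ/√(1−ζ²)) = 12%, ζ = −ln(0.12)/√(π²+ln²(0.12)) = 0.5594.
Characteristic equation s² + 10s + 9.6K_p = 0 gives ζ = 10/(2√(9.6K_p)).
Setting ζ = 0.5594: √(9.6K_p) = 10/(2·0.5594) = 8.938, so K_p = 79.89/9.6 = 8.32.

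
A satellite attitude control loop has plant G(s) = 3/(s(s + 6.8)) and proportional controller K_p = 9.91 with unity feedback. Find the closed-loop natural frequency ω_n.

ω_n = 5.45 rad/s

1 + K_p·G(s) = 0 gives s² + 6.8s + 29.73 = 0.
So ω_n² = 29.73 ⇒ ω_n = 5.453 rad/s, and ζ = 6.8/(2ω_n) = 0.624.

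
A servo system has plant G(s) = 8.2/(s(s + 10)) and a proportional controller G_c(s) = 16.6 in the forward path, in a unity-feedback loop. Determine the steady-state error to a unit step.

The open loop G_c(s)G(s) has a pole at the origin (type 1), so the static position error constant is infinite and e_ss = 1/(1+∞) = 0.

0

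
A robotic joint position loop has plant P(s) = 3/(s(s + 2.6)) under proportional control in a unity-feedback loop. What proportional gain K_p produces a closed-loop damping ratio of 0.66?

K_p = 1.29

Closed-loop characteristic equation: s² + 2.6s + K_p·3 = 0.
So ω_n = √(3K_p) and 2ζω_n = 2.6, giving ζ = 2.6/(2√(3K_p)).
Setting ζ = 0.66: √(3K_p) = 2.6/(2·0.66) = 1.97, so K_p = 3.88/3 = 1.29.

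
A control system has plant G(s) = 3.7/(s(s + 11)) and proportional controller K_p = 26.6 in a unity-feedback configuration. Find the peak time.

Closed-loop characteristic equation: s² + 11s + 98.42 = 0, so ω_n = 9.921 rad/s and ζ = 11/(2·9.921) = 0.5544.
Damped frequency ω_d = ω_n√(1−ζ²) = 8.257 rad/s, so peak time T_p = π/ω_d = 0.38 s.

T_p = 0.38 s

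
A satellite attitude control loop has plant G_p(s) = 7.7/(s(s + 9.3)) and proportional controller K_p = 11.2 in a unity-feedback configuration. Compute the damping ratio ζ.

With unity feedback the closed-loop characteristic equation is s² + 9.3s + 11.2·7.7 = s² + 9.3s + 86.24 = 0.
Matching s² + 2ζω_n s + ω_n²: ω_n = √86.24 = 9.287 rad/s and 2ζω_n = 9.3, so ζ = 9.3/(2·9.287) = 0.501.

ζ = 0.501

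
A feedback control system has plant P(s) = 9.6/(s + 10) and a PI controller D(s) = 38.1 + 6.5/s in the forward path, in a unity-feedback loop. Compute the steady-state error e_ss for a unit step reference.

0

The open loop D(s)P(s) has a pole at the origin (type 1), so the static position error constant is infinite and e_ss = 1/(1+∞) = 0.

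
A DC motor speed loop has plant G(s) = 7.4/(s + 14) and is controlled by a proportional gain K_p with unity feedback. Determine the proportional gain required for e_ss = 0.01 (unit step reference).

For a type-0 loop with proportional control, e_ss = 1/(1 + K_p·G(0)).
G(0) = 0.5286. Require 1/(1 + K_p·0.5286) = 0.01, so 1 + 0.5286·K_p = 100.
K_p = (100 − 1)/0.5286 = 187.

K_p = 187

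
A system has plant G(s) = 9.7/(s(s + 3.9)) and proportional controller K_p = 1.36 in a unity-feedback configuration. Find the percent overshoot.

From 1 + K_pG(s) = 0: s² + 3.9s + 13.19 = 0 ⇒ ω_n = 3.632, ζ = 0.5369.
%OS = 100·exp(−πζ/√(1−ζ²)) = 100·exp(−π·0.5369/√0.7118) = 13.5%.

13.5%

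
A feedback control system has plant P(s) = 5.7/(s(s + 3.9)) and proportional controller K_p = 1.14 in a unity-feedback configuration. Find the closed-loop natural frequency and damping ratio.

ω_n = 2.55 rad/s, ζ = 0.765

The closed-loop denominator is s(s+3.9) + 1.14·5.7 = s² + 3.9s + 6.498.
So ω_n² = 6.498 ⇒ ω_n = 2.549 rad/s, and ζ = 3.9/(2ω_n) = 0.765.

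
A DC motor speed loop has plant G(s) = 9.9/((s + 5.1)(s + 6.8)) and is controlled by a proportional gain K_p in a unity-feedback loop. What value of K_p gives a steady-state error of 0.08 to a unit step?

K_p = 40.3

Steady-state error for a unit step on this type-0 loop is 1/(1 + K_p·G(0)).
G(0) = 0.2855. Require 1/(1 + K_p·0.2855) = 0.08, so 1 + 0.2855·K_p = 12.5.
K_p = (12.5 − 1)/0.2855 = 40.3.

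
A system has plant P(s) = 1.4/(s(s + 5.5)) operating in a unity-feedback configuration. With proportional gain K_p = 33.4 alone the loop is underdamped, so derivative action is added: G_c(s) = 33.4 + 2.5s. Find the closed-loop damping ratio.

Forward path: (33.4 + 2.5s)·1.4/(s(s+5.5)). The closed-loop characteristic equation is s² + (5.5 + 1.4·2.5)s + 1.4·33.4 = 0.
That is s² + 9s + 46.76 = 0, so ω_n = 6.838 rad/s and ζ = 9/(2·6.838) = 0.6581.

ζ = 0.658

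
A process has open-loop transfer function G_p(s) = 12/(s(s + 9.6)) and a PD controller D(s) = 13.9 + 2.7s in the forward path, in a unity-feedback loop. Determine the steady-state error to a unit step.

The open loop D(s)G_p(s) has a pole at the origin (type 1), so the static position error constant is infinite and e_ss = 1/(1+∞) = 0.

0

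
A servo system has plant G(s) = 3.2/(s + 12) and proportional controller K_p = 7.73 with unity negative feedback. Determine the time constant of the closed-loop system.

τ = 0.0272 s

Closed-loop transfer function: T(s) = K_p·G(s)/(1 + K_p·G(s)) = 24.74/(s + 12 + 24.74) = 24.74/(s + 36.74).
Time constant τ = 1/36.74 = 0.0272 s.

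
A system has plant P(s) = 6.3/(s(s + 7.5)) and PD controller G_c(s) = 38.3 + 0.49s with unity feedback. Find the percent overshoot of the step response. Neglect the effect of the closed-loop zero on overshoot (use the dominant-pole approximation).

32%

Forward path: (38.3 + 0.49s)·6.3/(s(s+7.5)). The closed-loop characteristic equation is s² + (7.5 + 6.3·0.49)s + 6.3·38.3 = 0.
That is s² + 10.59s + 241.3 = 0, so ω_n = 15.53 rad/s and ζ = 10.59/(2·15.53) = 0.3408.
%OS = 100·exp(−πζ/√(1−ζ²)) = 32%.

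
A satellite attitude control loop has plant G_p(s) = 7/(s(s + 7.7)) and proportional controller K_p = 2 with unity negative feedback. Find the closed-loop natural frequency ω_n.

ω_n = 3.74 rad/s

The closed-loop denominator is s(s+7.7) + 2·7 = s² + 7.7s + 14.
Matching s² + 2ζω_n s + ω_n²: ω_n = √14 = 3.742 rad/s and 2ζω_n = 7.7, so ζ = 7.7/(2·3.742) = 1.03.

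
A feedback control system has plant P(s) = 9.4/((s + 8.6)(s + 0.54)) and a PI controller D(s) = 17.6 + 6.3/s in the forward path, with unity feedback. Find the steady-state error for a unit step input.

0

The open loop D(s)P(s) has a pole at the origin (type 1), so the static position error constant is infinite and e_ss = 1/(1+∞) = 0.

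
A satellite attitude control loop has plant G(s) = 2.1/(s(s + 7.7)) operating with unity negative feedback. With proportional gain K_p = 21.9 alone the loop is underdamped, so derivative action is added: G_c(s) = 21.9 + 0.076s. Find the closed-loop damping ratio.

Forward path: (21.9 + 0.076s)·2.1/(s(s+7.7)). The closed-loop characteristic equation is s² + (7.7 + 2.1·0.076)s + 2.1·21.9 = 0.
That is s² + 7.86s + 45.99 = 0, so ω_n = 6.782 rad/s and ζ = 7.86/(2·6.782) = 0.5795.

ζ = 0.579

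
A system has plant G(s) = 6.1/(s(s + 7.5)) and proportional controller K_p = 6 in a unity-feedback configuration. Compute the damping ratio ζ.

The closed-loop denominator is s(s+7.5) + 6·6.1 = s² + 7.5s + 36.6.
Matching s² + 2ζω_n s + ω_n²: ω_n = √36.6 = 6.05 rad/s and 2ζω_n = 7.5, so ζ = 7.5/(2·6.05) = 0.62.

ζ = 0.62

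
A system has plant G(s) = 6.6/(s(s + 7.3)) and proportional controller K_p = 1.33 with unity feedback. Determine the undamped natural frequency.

With unity feedback the closed-loop characteristic equation is s² + 7.3s + 1.33·6.6 = s² + 7.3s + 8.778 = 0.
Matching s² + 2ζω_n s + ω_n²: ω_n = √8.778 = 2.963 rad/s and 2ζω_n = 7.3, so ζ = 7.3/(2·2.963) = 1.23.

ω_n = 2.96 rad/s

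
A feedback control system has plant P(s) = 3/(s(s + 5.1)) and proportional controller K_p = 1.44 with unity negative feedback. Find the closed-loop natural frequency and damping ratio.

The closed-loop denominator is s(s+5.1) + 1.44·3 = s² + 5.1s + 4.32.
Matching s² + 2ζω_n s + ω_n²: ω_n = √4.32 = 2.078 rad/s and 2ζω_n = 5.1, so ζ = 5.1/(2·2.078) = 1.23.

ω_n = 2.08 rad/s, ζ = 1.23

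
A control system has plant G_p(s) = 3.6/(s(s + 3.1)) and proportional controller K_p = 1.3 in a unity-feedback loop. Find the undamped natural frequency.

ω_n = 2.16 rad/s

With unity feedback the closed-loop characteristic equation is s² + 3.1s + 1.3·3.6 = s² + 3.1s + 4.68 = 0.
So ω_n² = 4.68 ⇒ ω_n = 2.163 rad/s, and ζ = 3.1/(2ω_n) = 0.716.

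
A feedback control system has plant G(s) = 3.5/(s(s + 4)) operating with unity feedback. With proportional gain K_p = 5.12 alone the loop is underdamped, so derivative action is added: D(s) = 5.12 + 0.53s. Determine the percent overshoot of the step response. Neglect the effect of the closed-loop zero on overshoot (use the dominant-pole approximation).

4.94%

Forward path: (5.12 + 0.53s)·3.5/(s(s+4)). The closed-loop characteristic equation is s² + (4 + 3.5·0.53)s + 3.5·5.12 = 0.
That is s² + 5.855s + 17.92 = 0, so ω_n = 4.233 rad/s and ζ = 5.855/(2·4.233) = 0.6916.
%OS = 100·exp(−πζ/√(1−ζ²)) = 4.94%.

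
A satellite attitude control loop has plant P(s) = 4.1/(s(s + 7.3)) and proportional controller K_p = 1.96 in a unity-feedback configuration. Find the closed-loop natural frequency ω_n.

1 + K_p·P(s) = 0 gives s² + 7.3s + 8.036 = 0.
So ω_n² = 8.036 ⇒ ω_n = 2.835 rad/s, and ζ = 7.3/(2ω_n) = 1.29.

ω_n = 2.83 rad/s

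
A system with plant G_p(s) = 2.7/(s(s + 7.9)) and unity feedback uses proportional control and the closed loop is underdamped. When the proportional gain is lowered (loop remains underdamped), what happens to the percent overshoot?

ζ = 7.9/(2√(2.7K_p)) rises as K_p falls; higher damping means less overshoot.

decrease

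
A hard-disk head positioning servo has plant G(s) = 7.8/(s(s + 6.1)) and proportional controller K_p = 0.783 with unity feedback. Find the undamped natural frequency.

The closed-loop denominator is s(s+6.1) + 0.783·7.8 = s² + 6.1s + 6.107.
Matching s² + 2ζω_n s + ω_n²: ω_n = √6.107 = 2.471 rad/s and 2ζω_n = 6.1, so ζ = 6.1/(2·2.471) = 1.23.

ω_n = 2.47 rad/s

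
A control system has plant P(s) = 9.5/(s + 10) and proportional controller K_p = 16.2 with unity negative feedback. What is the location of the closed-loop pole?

Closed-loop transfer function: T(s) = K_p·P(s)/(1 + K_p·P(s)) = 153.9/(s + 10 + 153.9) = 153.9/(s + 163.9).
The closed-loop pole is at s = −163.9.

s = -163.9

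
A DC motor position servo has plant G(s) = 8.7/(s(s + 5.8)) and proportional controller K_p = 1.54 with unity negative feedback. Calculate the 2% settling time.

T_s ≈ 1.38 s

From 1 + K_pG(s) = 0: s² + 5.8s + 13.4 = 0 ⇒ ω_n = 3.66, ζ = 0.7923.
2% settling time T_s ≈ 4/(ζω_n) = 4/2.9 = 1.38 s.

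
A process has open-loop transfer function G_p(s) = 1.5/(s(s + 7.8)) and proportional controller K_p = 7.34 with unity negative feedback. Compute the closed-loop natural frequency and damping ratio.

ω_n = 3.32 rad/s, ζ = 1.18

The closed-loop denominator is s(s+7.8) + 7.34·1.5 = s² + 7.8s + 11.01.
Matching s² + 2ζω_n s + ω_n²: ω_n = √11.01 = 3.318 rad/s and 2ζω_n = 7.8, so ζ = 7.8/(2·3.318) = 1.18.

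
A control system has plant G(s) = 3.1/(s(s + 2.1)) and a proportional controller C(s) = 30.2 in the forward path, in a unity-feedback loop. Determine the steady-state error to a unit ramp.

0.0224

The loop has one pole at the origin (type 1). Velocity error constant K_v = lim_{s→0} s·C(s)G(s) = 30.2·3.1/2.1 = 44.58.
Steady-state error to a unit ramp: e_ss = 1/K_v = 0.0224.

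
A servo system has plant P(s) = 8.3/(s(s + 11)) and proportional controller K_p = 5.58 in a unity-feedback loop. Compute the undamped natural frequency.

ω_n = 6.81 rad/s

1 + K_p·P(s) = 0 gives s² + 11s + 46.31 = 0.
Matching s² + 2ζω_n s + ω_n²: ω_n = √46.31 = 6.805 rad/s and 2ζω_n = 11, so ζ = 11/(2·6.805) = 0.808.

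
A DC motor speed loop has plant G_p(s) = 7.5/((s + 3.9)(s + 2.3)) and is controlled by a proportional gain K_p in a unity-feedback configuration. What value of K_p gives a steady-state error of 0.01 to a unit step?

K_p = 118

The loop is type 0, so e_ss(step) = 1/(1 + K_pos) with K_pos = K_p·G_p(0).
G_p(0) = 0.8361. Require 1/(1 + K_p·0.8361) = 0.01, so 1 + 0.8361·K_p = 100.
K_p = (100 − 1)/0.8361 = 118.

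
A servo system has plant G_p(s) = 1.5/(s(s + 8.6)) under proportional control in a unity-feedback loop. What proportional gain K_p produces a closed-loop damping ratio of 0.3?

K_p = 137

Closed-loop characteristic equation: s² + 8.6s + K_p·1.5 = 0.
So ω_n = √(1.5K_p) and 2ζω_n = 8.6, giving ζ = 8.6/(2√(1.5K_p)).
Setting ζ = 0.3: √(1.5K_p) = 8.6/(2·0.3) = 14.33, so K_p = 205.4/1.5 = 137.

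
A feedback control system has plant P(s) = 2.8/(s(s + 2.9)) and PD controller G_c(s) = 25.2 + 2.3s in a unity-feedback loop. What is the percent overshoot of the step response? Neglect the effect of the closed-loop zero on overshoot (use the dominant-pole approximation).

12.2%

Forward path: (25.2 + 2.3s)·2.8/(s(s+2.9)). The closed-loop characteristic equation is s² + (2.9 + 2.8·2.3)s + 2.8·25.2 = 0.
That is s² + 9.34s + 70.56 = 0, so ω_n = 8.4 rad/s and ζ = 9.34/(2·8.4) = 0.556.
%OS = 100·exp(−πζ/√(1−ζ²)) = 12.2%.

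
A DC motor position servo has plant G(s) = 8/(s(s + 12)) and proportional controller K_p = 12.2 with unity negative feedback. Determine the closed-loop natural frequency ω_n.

The closed-loop denominator is s(s+12) + 12.2·8 = s² + 12s + 97.6.
Matching s² + 2ζω_n s + ω_n²: ω_n = √97.6 = 9.879 rad/s and 2ζω_n = 12, so ζ = 12/(2·9.879) = 0.607.

ω_n = 9.88 rad/s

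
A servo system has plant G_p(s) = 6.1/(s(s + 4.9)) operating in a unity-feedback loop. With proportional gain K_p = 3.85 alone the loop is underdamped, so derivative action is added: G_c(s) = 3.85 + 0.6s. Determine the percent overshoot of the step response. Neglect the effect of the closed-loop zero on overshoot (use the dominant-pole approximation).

Forward path: (3.85 + 0.6s)·6.1/(s(s+4.9)). The closed-loop characteristic equation is s² + (4.9 + 6.1·0.6)s + 6.1·3.85 = 0.
That is s² + 8.56s + 23.48 = 0, so ω_n = 4.846 rad/s and ζ = 8.56/(2·4.846) = 0.8832.
%OS = 100·exp(−πζ/√(1−ζ²)) = 0.27%.

0.27%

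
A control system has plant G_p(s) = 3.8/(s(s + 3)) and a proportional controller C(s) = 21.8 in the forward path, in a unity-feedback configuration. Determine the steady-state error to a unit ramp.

The loop has one pole at the origin (type 1). Velocity error constant K_v = lim_{s→0} s·C(s)G_p(s) = 21.8·3.8/3 = 27.61.
Steady-state error to a unit ramp: e_ss = 1/K_v = 0.0362.

0.0362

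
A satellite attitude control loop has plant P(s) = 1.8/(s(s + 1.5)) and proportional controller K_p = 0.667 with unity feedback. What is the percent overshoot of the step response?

5.24%

Closed-loop characteristic equation: s² + 1.5s + 1.201 = 0, so ω_n = 1.096 rad/s and ζ = 1.5/(2·1.096) = 0.6845.
%OS = 100·exp(−πζ/√(1−ζ²)) = 100·exp(−π·0.6845/√0.5315) = 5.24%.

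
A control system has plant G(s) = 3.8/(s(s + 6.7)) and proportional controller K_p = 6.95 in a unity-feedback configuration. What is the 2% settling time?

The closed-loop denominator s² + 6.7s + 26.41 gives ω_n = √26.41 = 5.139 and ζ = 6.7/(2ω_n) = 0.6519.
2% settling time T_s ≈ 4/(ζω_n) = 4/3.35 = 1.19 s.

T_s ≈ 1.19 s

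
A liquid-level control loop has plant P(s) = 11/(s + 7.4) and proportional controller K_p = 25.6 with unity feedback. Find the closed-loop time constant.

τ = 0.00346 s

Closed-loop transfer function: T(s) = K_p·P(s)/(1 + K_p·P(s)) = 281.6/(s + 7.4 + 281.6) = 281.6/(s + 289).
Time constant τ = 1/289 = 0.00346 s.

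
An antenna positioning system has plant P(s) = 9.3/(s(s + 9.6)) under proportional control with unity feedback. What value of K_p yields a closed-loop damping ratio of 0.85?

Closed-loop characteristic equation: s² + 9.6s + K_p·9.3 = 0.
So ω_n = √(9.3K_p) and 2ζω_n = 9.6, giving ζ = 9.6/(2√(9.3K_p)).
Setting ζ = 0.85: √(9.3K_p) = 9.6/(2·0.85) = 5.647, so K_p = 31.89/9.3 = 3.43.

K_p = 3.43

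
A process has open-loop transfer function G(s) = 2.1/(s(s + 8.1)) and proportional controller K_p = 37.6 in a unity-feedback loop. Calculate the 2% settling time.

From 1 + K_pG(s) = 0: s² + 8.1s + 78.96 = 0 ⇒ ω_n = 8.886, ζ = 0.4558.
2% settling time T_s ≈ 4/(ζω_n) = 4/4.05 = 0.988 s.

T_s ≈ 0.988 s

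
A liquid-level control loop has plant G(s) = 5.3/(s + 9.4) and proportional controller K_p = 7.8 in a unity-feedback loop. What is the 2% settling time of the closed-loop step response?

Closed-loop transfer function: T(s) = K_p·G(s)/(1 + K_p·G(s)) = 41.34/(s + 9.4 + 41.34) = 41.34/(s + 50.74).
Time constant τ = 1/50.74 = 0.01971 s, so the 2% settling time is about 4τ = 0.0788 s.

T_s ≈ 0.0788 s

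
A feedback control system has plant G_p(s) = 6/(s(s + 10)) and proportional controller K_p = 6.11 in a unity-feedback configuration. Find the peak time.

Closed-loop characteristic equation: s² + 10s + 36.66 = 0, so ω_n = 6.055 rad/s and ζ = 10/(2·6.055) = 0.8258.
Damped frequency ω_d = ω_n√(1−ζ²) = 3.415 rad/s, so peak time T_p = π/ω_d = 0.92 s.

T_p = 0.92 s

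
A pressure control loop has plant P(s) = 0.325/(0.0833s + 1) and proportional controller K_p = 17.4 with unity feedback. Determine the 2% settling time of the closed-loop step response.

Closed loop: T(s) = K_p·P/(1+K_p·P) = 5.655/(0.0833s + 1 + 5.655), with pole at s = −(1 + 5.655)/0.0833 = −79.89.
τ = 1/79.89 = 0.01252 s, so 2% settling time ≈ 4τ = 0.0501 s.

T_s ≈ 0.0501 s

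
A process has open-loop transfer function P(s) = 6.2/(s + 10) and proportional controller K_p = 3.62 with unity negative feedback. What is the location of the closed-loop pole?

s = -32.44

Closed-loop transfer function: T(s) = K_p·P(s)/(1 + K_p·P(s)) = 22.44/(s + 10 + 22.44) = 22.44/(s + 32.44).
The closed-loop pole is at s = −32.44.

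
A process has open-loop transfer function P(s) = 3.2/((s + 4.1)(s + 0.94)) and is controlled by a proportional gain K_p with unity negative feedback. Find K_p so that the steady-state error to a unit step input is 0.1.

K_p = 10.8

The loop is type 0, so e_ss(step) = 1/(1 + K_pos) with K_pos = K_p·P(0).
P(0) = 0.8303. Require 1/(1 + K_p·0.8303) = 0.1, so 1 + 0.8303·K_p = 10.
K_p = (10 − 1)/0.8303 = 10.8.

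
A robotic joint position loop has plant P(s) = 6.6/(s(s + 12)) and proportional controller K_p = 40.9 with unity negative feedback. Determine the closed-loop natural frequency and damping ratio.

ω_n = 16.4 rad/s, ζ = 0.365

1 + K_p·P(s) = 0 gives s² + 12s + 269.9 = 0.
Matching s² + 2ζω_n s + ω_n²: ω_n = √269.9 = 16.43 rad/s and 2ζω_n = 12, so ζ = 12/(2·16.43) = 0.365.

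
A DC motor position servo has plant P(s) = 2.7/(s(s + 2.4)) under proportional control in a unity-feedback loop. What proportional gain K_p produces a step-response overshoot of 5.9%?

From %OS = 100·exp(−πζ/√(1−ζ²)) = 5.9%, ζ = −ln(0.059)/√(π²+ln²(0.059)) = 0.6693.
Characteristic equation s² + 2.4s + 2.7K_p = 0 gives ζ = 2.4/(2√(2.7K_p)).
Setting ζ = 0.6693: √(2.7K_p) = 2.4/(2·0.6693) = 1.793, so K_p = 3.214/2.7 = 1.19.

K_p = 1.19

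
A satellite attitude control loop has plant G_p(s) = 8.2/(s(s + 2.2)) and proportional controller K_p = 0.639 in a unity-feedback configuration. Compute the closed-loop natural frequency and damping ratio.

1 + K_p·G_p(s) = 0 gives s² + 2.2s + 5.24 = 0.
So ω_n² = 5.24 ⇒ ω_n = 2.289 rad/s, and ζ = 2.2/(2ω_n) = 0.481.

ω_n = 2.29 rad/s, ζ = 0.481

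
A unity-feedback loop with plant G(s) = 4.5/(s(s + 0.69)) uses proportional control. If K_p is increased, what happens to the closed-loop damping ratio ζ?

ζ = 0.69/(2√(4.5K_p)); increasing K_p raises the denominator, so ζ falls.

decrease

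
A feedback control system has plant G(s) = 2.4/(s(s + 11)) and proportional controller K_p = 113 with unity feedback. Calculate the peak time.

T_p = 0.202 s

The closed-loop denominator s² + 11s + 271.2 gives ω_n = √271.2 = 16.47 and ζ = 11/(2ω_n) = 0.334.
Damped frequency ω_d = ω_n√(1−ζ²) = 15.52 rad/s, so peak time T_p = π/ω_d = 0.202 s.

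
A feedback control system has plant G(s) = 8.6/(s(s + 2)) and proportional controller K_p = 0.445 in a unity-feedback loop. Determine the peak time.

Closed-loop characteristic equation: s² + 2s + 3.827 = 0, so ω_n = 1.956 rad/s and ζ = 2/(2·1.956) = 0.5112.
Damped frequency ω_d = ω_n√(1−ζ²) = 1.681 rad/s, so peak time T_p = π/ω_d = 1.87 s.

T_p = 1.87 s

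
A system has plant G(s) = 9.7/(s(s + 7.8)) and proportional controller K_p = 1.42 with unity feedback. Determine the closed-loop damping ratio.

1 + K_p·G(s) = 0 gives s² + 7.8s + 13.77 = 0.
So ω_n² = 13.77 ⇒ ω_n = 3.711 rad/s, and ζ = 7.8/(2ω_n) = 1.05.

ζ = 1.05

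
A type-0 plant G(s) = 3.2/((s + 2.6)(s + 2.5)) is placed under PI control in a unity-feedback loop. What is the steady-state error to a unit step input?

0

The PI controller's integrator makes the forward path type 1, so e_ss to a step is zero.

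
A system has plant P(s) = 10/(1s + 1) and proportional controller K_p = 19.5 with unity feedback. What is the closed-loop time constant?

τ = 0.0051 s

Closed loop: T(s) = K_p·P/(1+K_p·P) = 195/(1s + 1 + 195), with pole at s = −(1 + 195)/1 = −196.
Closed-loop time constant τ = 1/196 = 0.0051 s.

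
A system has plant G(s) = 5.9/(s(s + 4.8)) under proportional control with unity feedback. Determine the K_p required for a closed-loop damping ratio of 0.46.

Closed-loop characteristic equation: s² + 4.8s + K_p·5.9 = 0.
So ω_n = √(5.9K_p) and 2ζω_n = 4.8, giving ζ = 4.8/(2√(5.9K_p)).
Setting ζ = 0.46: √(5.9K_p) = 4.8/(2·0.46) = 5.217, so K_p = 27.22/5.9 = 4.61.

K_p = 4.61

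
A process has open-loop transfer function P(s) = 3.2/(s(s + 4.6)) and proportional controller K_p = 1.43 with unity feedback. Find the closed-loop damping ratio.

ζ = 1.08

1 + K_p·P(s) = 0 gives s² + 4.6s + 4.576 = 0.
Matching s² + 2ζω_n s + ω_n²: ω_n = √4.576 = 2.139 rad/s and 2ζω_n = 4.6, so ζ = 4.6/(2·2.139) = 1.08.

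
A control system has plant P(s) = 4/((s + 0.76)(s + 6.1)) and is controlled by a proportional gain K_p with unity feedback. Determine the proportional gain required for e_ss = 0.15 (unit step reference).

Steady-state error for a unit step on this type-0 loop is 1/(1 + K_p·P(0)).
P(0) = 0.8628. Require 1/(1 + K_p·0.8628) = 0.15, so 1 + 0.8628·K_p = 6.667.
K_p = (6.667 − 1)/0.8628 = 6.57.

K_p = 6.57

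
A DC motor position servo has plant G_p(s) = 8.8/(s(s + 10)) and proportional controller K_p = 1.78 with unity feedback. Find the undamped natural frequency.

1 + K_p·G_p(s) = 0 gives s² + 10s + 15.66 = 0.
So ω_n² = 15.66 ⇒ ω_n = 3.958 rad/s, and ζ = 10/(2ω_n) = 1.26.

ω_n = 3.96 rad/s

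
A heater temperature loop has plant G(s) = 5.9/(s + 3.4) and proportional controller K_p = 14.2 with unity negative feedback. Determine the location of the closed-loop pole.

s = -87.18

Closed-loop transfer function: T(s) = K_p·G(s)/(1 + K_p·G(s)) = 83.78/(s + 3.4 + 83.78) = 83.78/(s + 87.18).
The closed-loop pole is at s = −87.18.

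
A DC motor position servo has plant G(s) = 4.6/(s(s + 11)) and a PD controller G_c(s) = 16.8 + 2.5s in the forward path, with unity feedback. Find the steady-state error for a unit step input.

0

The open loop G_c(s)G(s) has a pole at the origin (type 1), so the static position error constant is infinite and e_ss = 1/(1+∞) = 0.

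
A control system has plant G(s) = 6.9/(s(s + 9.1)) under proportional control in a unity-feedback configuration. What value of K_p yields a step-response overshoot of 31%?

From %OS = 100·exp(−πζ/√(1−ζ²)) = 31%, ζ = −ln(0.31)/√(π²+ln²(0.31)) = 0.3493.
Characteristic equation s² + 9.1s + 6.9K_p = 0 gives ζ = 9.1/(2√(6.9K_p)).
Setting ζ = 0.3493: √(6.9K_p) = 9.1/(2·0.3493) = 13.03, so K_p = 169.7/6.9 = 24.6.

K_p = 24.6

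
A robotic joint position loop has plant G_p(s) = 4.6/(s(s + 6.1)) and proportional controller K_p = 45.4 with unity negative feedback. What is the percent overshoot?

The closed-loop denominator s² + 6.1s + 208.8 gives ω_n = √208.8 = 14.45 and ζ = 6.1/(2ω_n) = 0.2111.
%OS = 100·exp(−πζ/√(1−ζ²)) = 100·exp(−π·0.2111/√0.9555) = 50.7%.

50.7%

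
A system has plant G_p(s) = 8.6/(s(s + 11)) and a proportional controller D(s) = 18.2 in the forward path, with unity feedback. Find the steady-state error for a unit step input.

The open loop D(s)G_p(s) has a pole at the origin (type 1), so the static position error constant is infinite and e_ss = 1/(1+∞) = 0.

0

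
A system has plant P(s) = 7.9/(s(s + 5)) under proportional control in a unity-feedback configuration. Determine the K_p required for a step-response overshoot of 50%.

K_p = 17

From %OS = 100·exp(−πζ/√(1−ζ²)) = 50%, ζ = −ln(0.5)/√(π²+ln²(0.5)) = 0.2155.
Characteristic equation s² + 5s + 7.9K_p = 0 gives ζ = 5/(2√(7.9K_p)).
Setting ζ = 0.2155: √(7.9K_p) = 5/(2·0.2155) = 11.6, so K_p = 134.6/7.9 = 17.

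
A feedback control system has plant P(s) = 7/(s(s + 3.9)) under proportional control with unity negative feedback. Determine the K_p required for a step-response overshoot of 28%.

K_p = 3.85

From %OS = 100·exp(−πζ/√(1−ζ²)) = 28%, ζ = −ln(0.28)/√(π²+ln²(0.28)) = 0.3755.
Characteristic equation s² + 3.9s + 7K_p = 0 gives ζ = 3.9/(2√(7K_p)).
Setting ζ = 0.3755: √(7K_p) = 3.9/(2·0.3755) = 5.193, so K_p = 26.96/7 = 3.85.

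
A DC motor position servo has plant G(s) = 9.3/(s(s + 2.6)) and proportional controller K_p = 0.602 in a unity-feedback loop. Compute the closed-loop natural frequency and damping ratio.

ω_n = 2.37 rad/s, ζ = 0.549

The closed-loop denominator is s(s+2.6) + 0.602·9.3 = s² + 2.6s + 5.599.
So ω_n² = 5.599 ⇒ ω_n = 2.366 rad/s, and ζ = 2.6/(2ω_n) = 0.549.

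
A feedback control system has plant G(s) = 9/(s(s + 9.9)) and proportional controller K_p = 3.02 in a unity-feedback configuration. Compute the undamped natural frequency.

ω_n = 5.21 rad/s

With unity feedback the closed-loop characteristic equation is s² + 9.9s + 3.02·9 = s² + 9.9s + 27.18 = 0.
Matching s² + 2ζω_n s + ω_n²: ω_n = √27.18 = 5.213 rad/s and 2ζω_n = 9.9, so ζ = 9.9/(2·5.213) = 0.949.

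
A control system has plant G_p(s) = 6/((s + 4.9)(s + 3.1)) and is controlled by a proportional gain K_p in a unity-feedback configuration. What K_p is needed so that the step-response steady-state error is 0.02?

K_p = 124

Steady-state error for a unit step on this type-0 loop is 1/(1 + K_p·G_p(0)).
G_p(0) = 0.395. Require 1/(1 + K_p·0.395) = 0.02, so 1 + 0.395·K_p = 50.
K_p = (50 − 1)/0.395 = 124.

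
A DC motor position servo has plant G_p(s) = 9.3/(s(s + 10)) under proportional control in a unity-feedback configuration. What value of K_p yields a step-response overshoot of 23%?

K_p = 15

From %OS = 100·exp(−πζ/√(1−ζ²)) = 23%, ζ = −ln(0.23)/√(π²+ln²(0.23)) = 0.4237.
Characteristic equation s² + 10s + 9.3K_p = 0 gives ζ = 10/(2√(9.3K_p)).
Setting ζ = 0.4237: √(9.3K_p) = 10/(2·0.4237) = 11.8, so K_p = 139.2/9.3 = 15.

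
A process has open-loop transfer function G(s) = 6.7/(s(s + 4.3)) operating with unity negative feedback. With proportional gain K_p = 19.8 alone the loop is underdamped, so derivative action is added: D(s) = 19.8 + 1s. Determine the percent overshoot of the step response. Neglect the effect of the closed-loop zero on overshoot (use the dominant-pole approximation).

18.1%

Forward path: (19.8 + 1s)·6.7/(s(s+4.3)). The closed-loop characteristic equation is s² + (4.3 + 6.7·1)s + 6.7·19.8 = 0.
That is s² + 11s + 132.7 = 0, so ω_n = 11.52 rad/s and ζ = 11/(2·11.52) = 0.4775.
%OS = 100·exp(−πζ/√(1−ζ²)) = 18.1%.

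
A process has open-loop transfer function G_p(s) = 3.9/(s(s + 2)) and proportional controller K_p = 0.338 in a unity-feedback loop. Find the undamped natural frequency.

With unity feedback the closed-loop characteristic equation is s² + 2s + 0.338·3.9 = s² + 2s + 1.318 = 0.
Matching s² + 2ζω_n s + ω_n²: ω_n = √1.318 = 1.148 rad/s and 2ζω_n = 2, so ζ = 2/(2·1.148) = 0.871.

ω_n = 1.15 rad/s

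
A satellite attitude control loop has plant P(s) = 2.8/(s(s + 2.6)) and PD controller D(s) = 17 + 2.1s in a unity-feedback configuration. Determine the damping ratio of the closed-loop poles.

ζ = 0.615

Forward path: (17 + 2.1s)·2.8/(s(s+2.6)). The closed-loop characteristic equation is s² + (2.6 + 2.8·2.1)s + 2.8·17 = 0.
That is s² + 8.48s + 47.6 = 0, so ω_n = 6.899 rad/s and ζ = 8.48/(2·6.899) = 0.6146.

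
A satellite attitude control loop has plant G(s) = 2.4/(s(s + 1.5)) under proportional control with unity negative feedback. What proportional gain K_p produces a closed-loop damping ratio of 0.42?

Closed-loop characteristic equation: s² + 1.5s + K_p·2.4 = 0.
So ω_n = √(2.4K_p) and 2ζω_n = 1.5, giving ζ = 1.5/(2√(2.4K_p)).
Setting ζ = 0.42: √(2.4K_p) = 1.5/(2·0.42) = 1.786, so K_p = 3.189/2.4 = 1.33.

K_p = 1.33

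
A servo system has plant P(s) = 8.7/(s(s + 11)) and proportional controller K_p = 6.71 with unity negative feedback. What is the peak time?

T_p = 0.592 s

The closed-loop denominator s² + 11s + 58.38 gives ω_n = √58.38 = 7.64 and ζ = 11/(2ω_n) = 0.7198.
Damped frequency ω_d = ω_n√(1−ζ²) = 5.303 rad/s, so peak time T_p = π/ω_d = 0.592 s.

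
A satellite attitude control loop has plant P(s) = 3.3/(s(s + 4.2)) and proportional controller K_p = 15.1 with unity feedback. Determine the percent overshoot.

37.6%

The closed-loop denominator s² + 4.2s + 49.83 gives ω_n = √49.83 = 7.059 and ζ = 4.2/(2ω_n) = 0.2975.
%OS = 100·exp(−πζ/√(1−ζ²)) = 100·exp(−π·0.2975/√0.9115) = 37.6%.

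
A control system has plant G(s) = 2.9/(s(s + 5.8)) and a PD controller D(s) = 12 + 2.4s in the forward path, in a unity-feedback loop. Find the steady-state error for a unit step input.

The open loop D(s)G(s) has a pole at the origin (type 1), so the static position error constant is infinite and e_ss = 1/(1+∞) = 0.

0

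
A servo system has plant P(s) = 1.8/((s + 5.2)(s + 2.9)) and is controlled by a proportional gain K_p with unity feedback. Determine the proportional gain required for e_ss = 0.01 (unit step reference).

K_p = 829

Steady-state error for a unit step on this type-0 loop is 1/(1 + K_p·P(0)).
P(0) = 0.1194. Require 1/(1 + K_p·0.1194) = 0.01, so 1 + 0.1194·K_p = 100.
K_p = (100 − 1)/0.1194 = 829.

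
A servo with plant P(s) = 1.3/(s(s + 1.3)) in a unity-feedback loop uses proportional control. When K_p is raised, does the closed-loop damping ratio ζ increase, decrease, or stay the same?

ζ = 1.3/(2√(1.3K_p)); increasing K_p raises the denominator, so ζ falls.

decrease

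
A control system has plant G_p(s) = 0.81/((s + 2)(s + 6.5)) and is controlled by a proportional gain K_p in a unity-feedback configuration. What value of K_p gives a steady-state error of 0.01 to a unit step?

For a type-0 loop with proportional control, e_ss = 1/(1 + K_p·G_p(0)).
G_p(0) = 0.06231. Require 1/(1 + K_p·0.06231) = 0.01, so 1 + 0.06231·K_p = 100.
K_p = (100 − 1)/0.06231 = 1590.

K_p = 1590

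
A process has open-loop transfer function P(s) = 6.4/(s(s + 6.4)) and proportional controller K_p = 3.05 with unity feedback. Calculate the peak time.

T_p = 1.03 s

Closed-loop characteristic equation: s² + 6.4s + 19.52 = 0, so ω_n = 4.418 rad/s and ζ = 6.4/(2·4.418) = 0.7243.
Damped frequency ω_d = ω_n√(1−ζ²) = 3.046 rad/s, so peak time T_p = π/ω_d = 1.03 s.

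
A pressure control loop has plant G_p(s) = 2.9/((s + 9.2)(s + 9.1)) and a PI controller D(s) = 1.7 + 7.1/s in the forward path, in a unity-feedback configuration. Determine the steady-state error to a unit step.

The open loop D(s)G_p(s) has a pole at the origin (type 1), so the static position error constant is infinite and e_ss = 1/(1+∞) = 0.

0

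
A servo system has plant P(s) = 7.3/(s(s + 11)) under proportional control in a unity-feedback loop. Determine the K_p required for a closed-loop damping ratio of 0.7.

Closed-loop characteristic equation: s² + 11s + K_p·7.3 = 0.
So ω_n = √(7.3K_p) and 2ζω_n = 11, giving ζ = 11/(2√(7.3K_p)).
Setting ζ = 0.7: √(7.3K_p) = 11/(2·0.7) = 7.857, so K_p = 61.73/7.3 = 8.46.

K_p = 8.46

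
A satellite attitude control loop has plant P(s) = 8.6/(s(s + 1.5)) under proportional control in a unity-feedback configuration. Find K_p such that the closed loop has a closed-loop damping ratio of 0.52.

Closed-loop characteristic equation: s² + 1.5s + K_p·8.6 = 0.
So ω_n = √(8.6K_p) and 2ζω_n = 1.5, giving ζ = 1.5/(2√(8.6K_p)).
Setting ζ = 0.52: √(8.6K_p) = 1.5/(2·0.52) = 1.442, so K_p = 2.08/8.6 = 0.242.

K_p = 0.242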